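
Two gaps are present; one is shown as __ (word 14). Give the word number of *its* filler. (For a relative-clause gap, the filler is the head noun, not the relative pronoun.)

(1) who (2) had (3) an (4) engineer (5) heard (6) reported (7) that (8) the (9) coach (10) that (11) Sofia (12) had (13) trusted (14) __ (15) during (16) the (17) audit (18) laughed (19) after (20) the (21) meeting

The marked gap is inside the relative clause, the direct object of "trusted".
Its filler is the head noun "coach" (via "that"), at word 9.
(The other dependency links word 1 to a gap after word 5.)

9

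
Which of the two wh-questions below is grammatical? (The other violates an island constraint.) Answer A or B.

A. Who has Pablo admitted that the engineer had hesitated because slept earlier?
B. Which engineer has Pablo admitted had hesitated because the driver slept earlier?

In A, the wh-phrase is extracted from inside an adjunct island (introduced by "because"), which blocks movement.
In B, the extraction path crosses only that-complement boundaries, which are transparent.
So B is grammatical.

B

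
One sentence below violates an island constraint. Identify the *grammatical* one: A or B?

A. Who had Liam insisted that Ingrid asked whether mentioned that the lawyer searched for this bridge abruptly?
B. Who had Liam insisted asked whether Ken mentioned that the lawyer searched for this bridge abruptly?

B

In A, the wh-phrase is extracted from inside a wh-island (introduced by "whether"), which blocks movement.
In B, the extraction path crosses only that-complement boundaries, which are transparent.
So B is grammatical.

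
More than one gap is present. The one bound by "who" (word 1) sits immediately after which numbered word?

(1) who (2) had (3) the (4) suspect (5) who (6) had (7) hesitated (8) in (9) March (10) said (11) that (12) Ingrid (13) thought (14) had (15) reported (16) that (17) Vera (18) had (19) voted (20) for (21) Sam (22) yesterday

13

The displaced element is "who" (word 1).
It is linked across 2 clause boundaries (that → Ø).
It functions as the subject of "reported", so the gap sits immediately after word 13 ("thought").
Base order: The suspect who had hesitated in March had said that Ingrid thought that who had reported that Vera had voted for Sam yesterday.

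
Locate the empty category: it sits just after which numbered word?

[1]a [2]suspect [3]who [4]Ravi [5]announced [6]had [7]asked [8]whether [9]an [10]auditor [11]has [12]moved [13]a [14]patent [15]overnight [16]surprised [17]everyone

The displaced element is "a suspect" (word 2).
It is linked across 1 clause boundary (Ø).
It functions as the subject of "asked", so the gap sits immediately after word 5 ("announced").
Base order: Ravi announced a suspect had asked whether an auditor has moved a patent overnight.

5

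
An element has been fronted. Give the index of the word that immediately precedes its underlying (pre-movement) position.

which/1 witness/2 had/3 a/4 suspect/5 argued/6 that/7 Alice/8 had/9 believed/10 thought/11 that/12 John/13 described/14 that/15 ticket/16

10

The displaced element is "which witness" (word 2).
It is linked across 2 clause boundaries (that → Ø).
It functions as the subject of "thought", so the gap sits immediately after word 10 ("believed").
Base order: A suspect had argued that Alice had believed which witness thought that John described that ticket.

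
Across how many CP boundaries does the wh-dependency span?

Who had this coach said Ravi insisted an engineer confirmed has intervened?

3

"who" is extracted from the subject of "intervened".
Boundaries crossed, outermost first: [Ø], [Ø], [Ø] — 3 in total.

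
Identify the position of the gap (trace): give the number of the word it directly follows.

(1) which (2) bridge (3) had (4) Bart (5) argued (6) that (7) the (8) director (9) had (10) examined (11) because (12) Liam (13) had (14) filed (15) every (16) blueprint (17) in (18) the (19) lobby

10

The displaced element is "which bridge" (word 2).
It is linked across 1 clause boundary (that).
It functions as the direct object of "examined", so the gap sits immediately after word 10 ("examined").
Base order: Bart had argued that the director had examined which bridge because Liam had filed every blueprint in the lobby.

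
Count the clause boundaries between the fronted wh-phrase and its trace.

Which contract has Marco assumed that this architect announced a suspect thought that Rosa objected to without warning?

3

"which contract" is extracted from the PP object of "objected".
Boundaries crossed, outermost first: [that], [Ø], [that] — 3 in total.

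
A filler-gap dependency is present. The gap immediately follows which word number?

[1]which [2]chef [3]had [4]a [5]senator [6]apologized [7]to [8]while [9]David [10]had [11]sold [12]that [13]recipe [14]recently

The displaced element is "which chef" (word 2).
It functions as the object of the preposition "to" of "apologized", so the gap sits immediately after word 7 ("to").
Base order: A senator had apologized to which chef while David had sold that recipe recently.

7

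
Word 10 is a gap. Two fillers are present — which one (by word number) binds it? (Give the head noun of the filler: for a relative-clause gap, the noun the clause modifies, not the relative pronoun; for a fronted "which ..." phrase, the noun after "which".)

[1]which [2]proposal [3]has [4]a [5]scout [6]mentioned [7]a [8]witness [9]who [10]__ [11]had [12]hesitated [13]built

The marked gap is inside the relative clause, the subject of "hesitated".
Its filler is the head noun "witness" (via "who"), at word 8.
(The other dependency links word 2 to a gap after word 13.)

8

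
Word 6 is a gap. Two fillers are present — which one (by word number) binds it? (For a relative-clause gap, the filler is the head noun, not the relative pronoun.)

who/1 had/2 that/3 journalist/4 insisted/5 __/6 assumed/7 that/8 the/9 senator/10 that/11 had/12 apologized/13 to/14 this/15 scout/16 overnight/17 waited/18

1

The marked gap is the subject of "assumed".
Its filler is the fronted wh-phrase "who", at word 1.
(The other dependency links word 10 to a gap after word 11.)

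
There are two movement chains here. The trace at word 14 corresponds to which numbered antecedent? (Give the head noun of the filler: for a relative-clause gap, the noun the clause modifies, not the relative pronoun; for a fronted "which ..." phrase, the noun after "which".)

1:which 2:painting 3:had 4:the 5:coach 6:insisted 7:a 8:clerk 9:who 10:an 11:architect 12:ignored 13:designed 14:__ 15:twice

The marked gap is the direct object of "designed".
Its filler is the fronted wh-phrase "which painting", at word 2.
(The other dependency links word 8 to a gap after word 12.)

2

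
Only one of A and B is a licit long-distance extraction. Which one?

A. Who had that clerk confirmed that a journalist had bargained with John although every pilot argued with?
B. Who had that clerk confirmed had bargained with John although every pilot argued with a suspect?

B

In A, the wh-phrase is extracted from inside an adjunct island (introduced by "although"), which blocks movement.
In B, the extraction path crosses only that-complement boundaries, which are transparent.
So B is grammatical.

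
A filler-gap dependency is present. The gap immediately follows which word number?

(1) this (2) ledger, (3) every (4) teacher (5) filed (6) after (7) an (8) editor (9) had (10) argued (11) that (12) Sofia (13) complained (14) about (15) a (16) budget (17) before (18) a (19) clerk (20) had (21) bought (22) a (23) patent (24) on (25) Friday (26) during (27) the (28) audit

The displaced element is "this ledger" (word 2).
It functions as the direct object of "filed", so the gap sits immediately after word 5 ("filed").
Base order: Every teacher filed this ledger after an editor had argued that Sofia complained about a budget before a clerk had bought a patent on Friday during the audit.

5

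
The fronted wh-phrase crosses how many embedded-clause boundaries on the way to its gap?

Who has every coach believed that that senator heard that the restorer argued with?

2

"who" is extracted from the PP object of "argued".
Boundaries crossed, outermost first: [that], [that] — 2 in total.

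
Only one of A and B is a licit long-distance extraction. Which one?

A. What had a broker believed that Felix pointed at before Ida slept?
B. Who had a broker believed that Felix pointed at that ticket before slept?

In B, the wh-phrase is extracted from inside an adjunct island (introduced by "before"), which blocks movement.
In A, the extraction path crosses only that-complement boundaries, which are transparent.
So A is grammatical.

A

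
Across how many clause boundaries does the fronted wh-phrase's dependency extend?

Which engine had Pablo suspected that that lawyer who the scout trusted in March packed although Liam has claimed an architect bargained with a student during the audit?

1

"which engine" is extracted from the object of "packed".
Boundaries crossed, outermost first: [that] — 1 in total.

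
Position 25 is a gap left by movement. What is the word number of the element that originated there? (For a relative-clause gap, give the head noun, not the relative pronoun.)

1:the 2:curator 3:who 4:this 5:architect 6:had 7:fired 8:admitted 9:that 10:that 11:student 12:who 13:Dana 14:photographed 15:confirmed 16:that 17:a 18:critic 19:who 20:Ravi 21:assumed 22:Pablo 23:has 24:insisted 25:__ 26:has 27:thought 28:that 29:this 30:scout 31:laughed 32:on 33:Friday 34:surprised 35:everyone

18

The gap at 25 is the subject of "thought", inside a relative clause.
The relative pronoun is "who" (word 19); it is bound by the head noun immediately before it.
Its filler is the head noun "critic", at word 18.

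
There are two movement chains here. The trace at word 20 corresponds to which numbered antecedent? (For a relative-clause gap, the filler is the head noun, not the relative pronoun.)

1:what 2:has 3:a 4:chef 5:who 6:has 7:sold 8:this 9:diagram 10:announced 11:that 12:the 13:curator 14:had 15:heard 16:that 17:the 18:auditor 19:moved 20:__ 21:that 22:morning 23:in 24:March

1

The marked gap is the direct object of "moved".
Its filler is the fronted wh-phrase "what", at word 1.
(The other dependency links word 4 to a gap after word 5.)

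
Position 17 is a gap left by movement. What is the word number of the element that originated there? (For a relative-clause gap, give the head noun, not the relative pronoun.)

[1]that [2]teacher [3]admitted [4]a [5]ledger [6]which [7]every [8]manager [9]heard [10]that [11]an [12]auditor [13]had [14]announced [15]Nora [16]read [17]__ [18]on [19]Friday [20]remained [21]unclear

The gap at 17 is the object of "read", inside a relative clause.
The relative pronoun is "which" (word 6); it is bound by the head noun immediately before it.
Its filler is the head noun "ledger", at word 5.

5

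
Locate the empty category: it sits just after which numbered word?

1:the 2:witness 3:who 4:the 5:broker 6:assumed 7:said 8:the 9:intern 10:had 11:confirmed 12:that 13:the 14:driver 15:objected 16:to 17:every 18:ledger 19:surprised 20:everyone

6

The displaced element is "the witness" (word 2).
It is linked across 1 clause boundary (Ø).
It functions as the subject of "said", so the gap sits immediately after word 6 ("assumed").
Base order: The broker assumed that the witness said the intern had confirmed that the driver objected to every ledger.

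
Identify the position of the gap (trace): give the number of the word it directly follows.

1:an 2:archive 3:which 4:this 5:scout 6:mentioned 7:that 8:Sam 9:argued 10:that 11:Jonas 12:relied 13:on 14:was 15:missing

13

The displaced element is "an archive" (word 2).
It is linked across 2 clause boundaries (that → that).
It functions as the object of the preposition "on" of "relied", so the gap sits immediately after word 13 ("on").
Base order: This scout mentioned that Sam argued that Jonas relied on an archive.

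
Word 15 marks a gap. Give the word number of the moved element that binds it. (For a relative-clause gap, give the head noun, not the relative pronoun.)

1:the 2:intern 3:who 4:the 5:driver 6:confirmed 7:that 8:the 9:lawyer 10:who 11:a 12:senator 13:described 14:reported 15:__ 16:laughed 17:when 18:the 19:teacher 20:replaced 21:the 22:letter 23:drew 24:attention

2

The gap at 15 is the subject of "laughed", inside a relative clause.
The relative pronoun is "who" (word 3); it is bound by the head noun immediately before it.
Its filler is the head noun "intern", at word 2.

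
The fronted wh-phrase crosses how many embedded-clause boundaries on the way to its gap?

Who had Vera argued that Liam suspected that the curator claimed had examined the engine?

"who" is extracted from the subject of "examined".
Boundaries crossed, outermost first: [that], [that], [Ø] — 3 in total.

3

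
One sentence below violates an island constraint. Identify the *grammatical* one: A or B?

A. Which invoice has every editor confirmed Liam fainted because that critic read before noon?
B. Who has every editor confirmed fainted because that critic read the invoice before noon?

In A, the wh-phrase is extracted from inside an adjunct island (introduced by "because"), which blocks movement.
In B, the extraction path crosses only that-complement boundaries, which are transparent.
So B is grammatical.

B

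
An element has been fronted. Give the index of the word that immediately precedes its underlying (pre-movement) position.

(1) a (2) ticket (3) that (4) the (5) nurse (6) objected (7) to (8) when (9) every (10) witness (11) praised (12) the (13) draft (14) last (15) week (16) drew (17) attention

7

The displaced element is "a ticket" (word 2).
It functions as the object of the preposition "to" of "objected", so the gap sits immediately after word 7 ("to").
Base order: The nurse objected to a ticket when every witness praised the draft last week.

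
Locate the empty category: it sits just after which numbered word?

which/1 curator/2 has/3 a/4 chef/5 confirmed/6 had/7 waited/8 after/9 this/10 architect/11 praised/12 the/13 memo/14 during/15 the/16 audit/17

The displaced element is "which curator" (word 2).
It is linked across 1 clause boundary (Ø).
It functions as the subject of "waited", so the gap sits immediately after word 6 ("confirmed").
Base order: A chef has confirmed that which curator had waited after this architect praised the memo during the audit.

6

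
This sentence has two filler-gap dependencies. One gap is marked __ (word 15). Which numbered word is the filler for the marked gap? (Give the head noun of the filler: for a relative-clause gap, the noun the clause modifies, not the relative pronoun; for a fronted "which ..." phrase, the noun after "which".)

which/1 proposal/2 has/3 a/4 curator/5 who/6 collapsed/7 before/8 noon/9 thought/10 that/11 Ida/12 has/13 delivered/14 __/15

2

The marked gap is the direct object of "delivered".
Its filler is the fronted wh-phrase "which proposal", at word 2.
(The other dependency links word 5 to a gap after word 6.)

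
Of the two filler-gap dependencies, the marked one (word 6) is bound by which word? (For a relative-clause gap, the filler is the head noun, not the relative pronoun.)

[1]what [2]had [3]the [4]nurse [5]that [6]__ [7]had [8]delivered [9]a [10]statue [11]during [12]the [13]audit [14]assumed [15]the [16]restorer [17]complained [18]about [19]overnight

4

The marked gap is inside the relative clause, the subject of "delivered".
Its filler is the head noun "nurse" (via "that"), at word 4.
(The other dependency links word 1 to a gap after word 18.)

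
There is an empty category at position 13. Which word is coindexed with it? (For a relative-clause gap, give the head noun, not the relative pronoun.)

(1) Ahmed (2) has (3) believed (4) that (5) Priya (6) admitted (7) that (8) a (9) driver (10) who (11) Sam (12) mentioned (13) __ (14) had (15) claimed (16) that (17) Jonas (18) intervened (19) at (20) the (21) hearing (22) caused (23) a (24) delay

9

The gap at 13 is the subject of "claimed", inside a relative clause.
The relative pronoun is "who" (word 10); it is bound by the head noun immediately before it.
Its filler is the head noun "driver", at word 9.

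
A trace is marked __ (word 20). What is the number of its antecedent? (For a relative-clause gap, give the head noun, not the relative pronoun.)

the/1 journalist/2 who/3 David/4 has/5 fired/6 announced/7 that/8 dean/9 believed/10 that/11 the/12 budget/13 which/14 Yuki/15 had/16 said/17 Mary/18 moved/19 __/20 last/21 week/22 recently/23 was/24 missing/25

13

The gap at 20 is the object of "moved", inside a relative clause.
The relative pronoun is "which" (word 14); it is bound by the head noun immediately before it.
Its filler is the head noun "budget", at word 13.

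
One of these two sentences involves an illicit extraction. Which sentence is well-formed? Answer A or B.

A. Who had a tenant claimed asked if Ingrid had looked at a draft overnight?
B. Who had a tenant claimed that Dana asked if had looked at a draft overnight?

A

In B, the wh-phrase is extracted from inside a wh-island (introduced by "if"), which blocks movement.
In A, the extraction path crosses only that-complement boundaries, which are transparent.
So A is grammatical.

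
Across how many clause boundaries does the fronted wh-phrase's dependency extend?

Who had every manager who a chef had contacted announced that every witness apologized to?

"who" is extracted from the PP object of "apologized".
Boundaries crossed, outermost first: [that] — 1 in total.

1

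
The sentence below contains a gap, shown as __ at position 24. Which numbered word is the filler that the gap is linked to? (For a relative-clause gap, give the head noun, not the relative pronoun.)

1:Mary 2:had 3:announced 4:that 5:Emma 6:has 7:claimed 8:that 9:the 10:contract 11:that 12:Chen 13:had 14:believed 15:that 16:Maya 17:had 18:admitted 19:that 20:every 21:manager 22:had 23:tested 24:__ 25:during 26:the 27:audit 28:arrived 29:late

The gap at 24 is the object of "tested", inside a relative clause.
The relative pronoun is "that" (word 11); it is bound by the head noun immediately before it.
Its filler is the head noun "contract", at word 10.

10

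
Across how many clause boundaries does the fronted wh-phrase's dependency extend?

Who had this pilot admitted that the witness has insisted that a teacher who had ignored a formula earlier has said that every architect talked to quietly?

"who" is extracted from the PP object of "talked".
Boundaries crossed, outermost first: [that], [that], [that] — 3 in total.

3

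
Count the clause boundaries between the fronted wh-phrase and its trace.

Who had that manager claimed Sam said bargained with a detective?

"who" is extracted from the subject of "bargained".
Boundaries crossed, outermost first: [Ø], [Ø] — 2 in total.

2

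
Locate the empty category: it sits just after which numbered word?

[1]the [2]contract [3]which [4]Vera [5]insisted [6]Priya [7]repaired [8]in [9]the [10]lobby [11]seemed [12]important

The displaced element is "the contract" (word 2).
It is linked across 1 clause boundary (Ø).
It functions as the direct object of "repaired", so the gap sits immediately after word 7 ("repaired").
Base order: Vera insisted Priya repaired the contract in the lobby.

7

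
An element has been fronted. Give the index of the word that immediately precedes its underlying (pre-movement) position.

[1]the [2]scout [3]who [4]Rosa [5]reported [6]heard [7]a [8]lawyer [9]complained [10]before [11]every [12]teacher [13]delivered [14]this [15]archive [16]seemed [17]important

The displaced element is "the scout" (word 2).
It is linked across 1 clause boundary (Ø).
It functions as the subject of "heard", so the gap sits immediately after word 5 ("reported").
Base order: Rosa reported the scout heard a lawyer complained before every teacher delivered this archive.

5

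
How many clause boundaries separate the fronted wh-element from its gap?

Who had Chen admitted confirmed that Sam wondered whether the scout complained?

"who" is extracted from the subject of "confirmed".
Boundaries crossed, outermost first: [Ø] — 1 in total.

1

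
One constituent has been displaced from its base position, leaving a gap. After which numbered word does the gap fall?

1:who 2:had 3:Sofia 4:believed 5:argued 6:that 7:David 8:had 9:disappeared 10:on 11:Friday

4

The displaced element is "who" (word 1).
It is linked across 1 clause boundary (Ø).
It functions as the subject of "argued", so the gap sits immediately after word 4 ("believed").
Base order: Sofia had believed that who argued that David had disappeared on Friday.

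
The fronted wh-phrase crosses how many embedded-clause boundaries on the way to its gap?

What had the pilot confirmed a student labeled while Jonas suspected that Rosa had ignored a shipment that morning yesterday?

"what" is extracted from the object of "labeled".
Boundaries crossed, outermost first: [Ø] — 1 in total.

1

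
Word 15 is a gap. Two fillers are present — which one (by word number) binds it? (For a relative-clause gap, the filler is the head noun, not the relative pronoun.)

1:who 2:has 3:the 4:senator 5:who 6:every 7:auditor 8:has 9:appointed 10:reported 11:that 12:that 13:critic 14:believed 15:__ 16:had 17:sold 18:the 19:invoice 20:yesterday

The marked gap is the subject of "sold".
Its filler is the fronted wh-phrase "who", at word 1.
(The other dependency links word 4 to a gap after word 9.)

1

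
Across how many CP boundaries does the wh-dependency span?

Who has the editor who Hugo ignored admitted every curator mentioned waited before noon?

2

"who" is extracted from the subject of "waited".
Boundaries crossed, outermost first: [Ø], [Ø] — 2 in total.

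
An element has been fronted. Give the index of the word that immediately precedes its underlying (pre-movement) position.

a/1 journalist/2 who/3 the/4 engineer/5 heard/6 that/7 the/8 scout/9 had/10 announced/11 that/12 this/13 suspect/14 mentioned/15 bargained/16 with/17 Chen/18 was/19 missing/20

The displaced element is "a journalist" (word 2).
It is linked across 3 clause boundaries (that → that → Ø).
It functions as the subject of "bargained", so the gap sits immediately after word 15 ("mentioned").
Base order: The engineer heard that the scout had announced that this suspect mentioned that a journalist bargained with Chen.

15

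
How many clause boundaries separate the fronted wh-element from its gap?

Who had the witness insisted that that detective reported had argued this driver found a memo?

2

"who" is extracted from the subject of "argued".
Boundaries crossed, outermost first: [that], [Ø] — 2 in total.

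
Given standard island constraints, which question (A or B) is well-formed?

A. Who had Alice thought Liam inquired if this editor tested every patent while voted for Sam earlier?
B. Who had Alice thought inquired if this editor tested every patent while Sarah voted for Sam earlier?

In A, the wh-phrase is extracted from inside a wh-island (introduced by "if"), which blocks movement.
In B, the extraction path crosses only that-complement boundaries, which are transparent.
So B is grammatical.

B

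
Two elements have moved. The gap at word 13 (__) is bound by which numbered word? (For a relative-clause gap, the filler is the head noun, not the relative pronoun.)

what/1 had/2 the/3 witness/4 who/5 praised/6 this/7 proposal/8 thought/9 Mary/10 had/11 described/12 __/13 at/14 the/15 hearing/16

The marked gap is the direct object of "described".
Its filler is the fronted wh-phrase "what", at word 1.
(The other dependency links word 4 to a gap after word 5.)

1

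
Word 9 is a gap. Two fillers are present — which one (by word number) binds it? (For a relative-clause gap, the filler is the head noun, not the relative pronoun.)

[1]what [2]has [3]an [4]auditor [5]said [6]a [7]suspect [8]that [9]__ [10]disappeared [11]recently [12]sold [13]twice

7

The marked gap is inside the relative clause, the subject of "disappeared".
Its filler is the head noun "suspect" (via "that"), at word 7.
(The other dependency links word 1 to a gap after word 12.)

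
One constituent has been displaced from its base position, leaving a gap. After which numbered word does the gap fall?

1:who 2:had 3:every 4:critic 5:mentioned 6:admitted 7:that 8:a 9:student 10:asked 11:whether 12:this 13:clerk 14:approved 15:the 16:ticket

5

The displaced element is "who" (word 1).
It is linked across 1 clause boundary (Ø).
It functions as the subject of "admitted", so the gap sits immediately after word 5 ("mentioned").
Base order: Every critic had mentioned who admitted that a student asked whether this clerk approved the ticket.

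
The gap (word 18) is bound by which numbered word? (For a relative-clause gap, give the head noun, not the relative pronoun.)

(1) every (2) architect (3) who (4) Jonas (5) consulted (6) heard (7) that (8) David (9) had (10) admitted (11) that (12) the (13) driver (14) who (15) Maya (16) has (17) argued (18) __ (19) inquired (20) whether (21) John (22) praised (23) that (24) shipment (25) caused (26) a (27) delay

13

The gap at 18 is the subject of "inquired", inside a relative clause.
The relative pronoun is "who" (word 14); it is bound by the head noun immediately before it.
Its filler is the head noun "driver", at word 13.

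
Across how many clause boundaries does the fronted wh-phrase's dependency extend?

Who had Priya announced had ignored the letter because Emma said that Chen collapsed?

"who" is extracted from the subject of "ignored".
Boundaries crossed, outermost first: [Ø] — 1 in total.

1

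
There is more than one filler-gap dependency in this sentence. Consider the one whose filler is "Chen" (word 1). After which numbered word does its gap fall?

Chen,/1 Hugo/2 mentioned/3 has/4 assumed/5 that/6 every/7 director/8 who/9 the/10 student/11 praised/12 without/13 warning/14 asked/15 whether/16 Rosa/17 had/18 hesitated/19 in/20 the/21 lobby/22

The displaced element is "Chen" (word 1).
It is linked across 1 clause boundary (Ø).
It functions as the subject of "assumed", so the gap sits immediately after word 3 ("mentioned").
Base order: Hugo mentioned that Chen has assumed that every director who the student praised without warning asked whether Rosa had hesitated in the lobby.

3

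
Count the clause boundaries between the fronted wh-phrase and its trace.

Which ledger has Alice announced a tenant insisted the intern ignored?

"which ledger" is extracted from the object of "ignored".
Boundaries crossed, outermost first: [Ø], [Ø] — 2 in total.

2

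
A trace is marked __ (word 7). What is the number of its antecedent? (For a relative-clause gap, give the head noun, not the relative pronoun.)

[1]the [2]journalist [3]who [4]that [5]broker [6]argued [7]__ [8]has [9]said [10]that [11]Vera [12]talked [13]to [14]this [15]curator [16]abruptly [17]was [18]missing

2

The gap at 7 is the subject of "said", inside a relative clause.
The relative pronoun is "who" (word 3); it is bound by the head noun immediately before it.
Its filler is the head noun "journalist", at word 2.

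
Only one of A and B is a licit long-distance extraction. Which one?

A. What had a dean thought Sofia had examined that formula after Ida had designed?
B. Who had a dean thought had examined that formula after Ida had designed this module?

In A, the wh-phrase is extracted from inside an adjunct island (introduced by "after"), which blocks movement.
In B, the extraction path crosses only that-complement boundaries, which are transparent.
So B is grammatical.

B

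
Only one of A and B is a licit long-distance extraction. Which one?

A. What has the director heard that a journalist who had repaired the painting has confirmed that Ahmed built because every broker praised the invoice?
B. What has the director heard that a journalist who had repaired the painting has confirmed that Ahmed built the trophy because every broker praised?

A

In B, the wh-phrase is extracted from inside an adjunct island (introduced by "because"), which blocks movement.
In A, the extraction path crosses only that-complement boundaries, which are transparent.
So A is grammatical.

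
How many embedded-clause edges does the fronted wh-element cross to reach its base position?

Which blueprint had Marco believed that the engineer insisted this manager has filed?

"which blueprint" is extracted from the object of "filed".
Boundaries crossed, outermost first: [that], [Ø] — 2 in total.

2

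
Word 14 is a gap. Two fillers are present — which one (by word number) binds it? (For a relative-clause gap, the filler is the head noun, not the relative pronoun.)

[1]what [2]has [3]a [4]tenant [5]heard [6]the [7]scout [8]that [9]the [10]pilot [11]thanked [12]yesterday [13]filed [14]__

1

The marked gap is the direct object of "filed".
Its filler is the fronted wh-phrase "what", at word 1.
(The other dependency links word 7 to a gap after word 11.)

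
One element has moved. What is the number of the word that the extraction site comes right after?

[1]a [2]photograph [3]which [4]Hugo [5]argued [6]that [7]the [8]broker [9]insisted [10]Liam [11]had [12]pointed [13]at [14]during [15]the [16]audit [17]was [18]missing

The displaced element is "a photograph" (word 2).
It is linked across 2 clause boundaries (that → Ø).
It functions as the object of the preposition "at" of "pointed", so the gap sits immediately after word 13 ("at").
Base order: Hugo argued that the broker insisted Liam had pointed at a photograph during the audit.

13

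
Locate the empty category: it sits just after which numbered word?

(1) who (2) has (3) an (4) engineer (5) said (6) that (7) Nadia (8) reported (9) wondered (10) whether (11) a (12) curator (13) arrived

8

The displaced element is "who" (word 1).
It is linked across 2 clause boundaries (that → Ø).
It functions as the subject of "wondered", so the gap sits immediately after word 8 ("reported").
Base order: An engineer has said that Nadia reported that who wondered whether a curator arrived.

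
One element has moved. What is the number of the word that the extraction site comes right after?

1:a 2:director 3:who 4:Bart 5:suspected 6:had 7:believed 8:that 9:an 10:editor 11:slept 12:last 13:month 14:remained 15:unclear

The displaced element is "a director" (word 2).
It is linked across 1 clause boundary (Ø).
It functions as the subject of "believed", so the gap sits immediately after word 5 ("suspected").
Base order: Bart suspected that a director had believed that an editor slept last month.

5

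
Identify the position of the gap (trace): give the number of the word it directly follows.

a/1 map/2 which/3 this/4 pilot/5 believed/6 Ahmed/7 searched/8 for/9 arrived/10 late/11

The displaced element is "a map" (word 2).
It is linked across 1 clause boundary (Ø).
It functions as the object of the preposition "for" of "searched", so the gap sits immediately after word 9 ("for").
Base order: This pilot believed Ahmed searched for a map.

9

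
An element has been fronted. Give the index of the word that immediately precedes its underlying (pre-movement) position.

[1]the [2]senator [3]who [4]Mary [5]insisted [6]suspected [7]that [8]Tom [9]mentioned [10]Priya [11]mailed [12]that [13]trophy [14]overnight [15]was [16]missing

5

The displaced element is "the senator" (word 2).
It is linked across 1 clause boundary (Ø).
It functions as the subject of "suspected", so the gap sits immediately after word 5 ("insisted").
Base order: Mary insisted that the senator suspected that Tom mentioned Priya mailed that trophy overnight.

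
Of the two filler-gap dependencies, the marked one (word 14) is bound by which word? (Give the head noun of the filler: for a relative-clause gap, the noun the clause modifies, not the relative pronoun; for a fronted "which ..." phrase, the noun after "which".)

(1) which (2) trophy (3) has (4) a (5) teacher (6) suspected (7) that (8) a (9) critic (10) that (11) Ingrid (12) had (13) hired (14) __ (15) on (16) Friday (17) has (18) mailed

The marked gap is inside the relative clause, the direct object of "hired".
Its filler is the head noun "critic" (via "that"), at word 9.
(The other dependency links word 2 to a gap after word 18.)

9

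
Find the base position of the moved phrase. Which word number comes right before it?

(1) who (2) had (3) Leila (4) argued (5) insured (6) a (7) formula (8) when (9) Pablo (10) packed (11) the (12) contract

4

The displaced element is "who" (word 1).
It is linked across 1 clause boundary (Ø).
It functions as the subject of "insured", so the gap sits immediately after word 4 ("argued").
Base order: Leila had argued that who insured a formula when Pablo packed the contract.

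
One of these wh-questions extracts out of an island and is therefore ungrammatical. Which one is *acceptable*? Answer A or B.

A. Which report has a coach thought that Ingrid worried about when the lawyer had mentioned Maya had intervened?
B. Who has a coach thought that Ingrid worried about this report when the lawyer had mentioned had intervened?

A

In B, the wh-phrase is extracted from inside an adjunct island (introduced by "when"), which blocks movement.
In A, the extraction path crosses only that-complement boundaries, which are transparent.
So A is grammatical.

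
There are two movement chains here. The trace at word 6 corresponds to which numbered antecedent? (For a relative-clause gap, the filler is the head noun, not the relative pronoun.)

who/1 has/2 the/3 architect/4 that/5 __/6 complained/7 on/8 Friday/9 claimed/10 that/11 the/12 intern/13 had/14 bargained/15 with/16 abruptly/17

4

The marked gap is inside the relative clause, the subject of "complained".
Its filler is the head noun "architect" (via "that"), at word 4.
(The other dependency links word 1 to a gap after word 16.)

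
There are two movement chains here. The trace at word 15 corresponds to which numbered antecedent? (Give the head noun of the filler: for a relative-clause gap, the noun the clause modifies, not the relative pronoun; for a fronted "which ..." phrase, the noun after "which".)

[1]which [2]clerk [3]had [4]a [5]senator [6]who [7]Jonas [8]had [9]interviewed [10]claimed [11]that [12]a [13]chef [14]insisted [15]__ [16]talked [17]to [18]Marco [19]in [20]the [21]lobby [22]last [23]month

The marked gap is the subject of "talked".
Its filler is the fronted wh-phrase "which clerk", at word 2.
(The other dependency links word 5 to a gap after word 9.)

2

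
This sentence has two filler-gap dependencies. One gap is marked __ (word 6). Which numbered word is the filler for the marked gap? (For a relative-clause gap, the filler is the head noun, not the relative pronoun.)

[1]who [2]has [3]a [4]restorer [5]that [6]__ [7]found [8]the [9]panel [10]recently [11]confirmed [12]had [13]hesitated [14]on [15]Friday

4

The marked gap is inside the relative clause, the subject of "found".
Its filler is the head noun "restorer" (via "that"), at word 4.
(The other dependency links word 1 to a gap after word 11.)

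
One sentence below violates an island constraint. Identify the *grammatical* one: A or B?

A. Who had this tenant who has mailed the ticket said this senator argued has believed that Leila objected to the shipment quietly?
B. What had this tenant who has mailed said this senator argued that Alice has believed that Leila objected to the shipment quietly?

A

In B, the wh-phrase is extracted from inside a complex-NP island (relative clause) (introduced by "who"), which blocks movement.
In A, the extraction path crosses only that-complement boundaries, which are transparent.
So A is grammatical.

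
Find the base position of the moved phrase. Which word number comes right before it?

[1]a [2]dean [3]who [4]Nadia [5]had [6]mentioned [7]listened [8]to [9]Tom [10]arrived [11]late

6

The displaced element is "a dean" (word 2).
It is linked across 1 clause boundary (Ø).
It functions as the subject of "listened", so the gap sits immediately after word 6 ("mentioned").
Base order: Nadia had mentioned that a dean listened to Tom.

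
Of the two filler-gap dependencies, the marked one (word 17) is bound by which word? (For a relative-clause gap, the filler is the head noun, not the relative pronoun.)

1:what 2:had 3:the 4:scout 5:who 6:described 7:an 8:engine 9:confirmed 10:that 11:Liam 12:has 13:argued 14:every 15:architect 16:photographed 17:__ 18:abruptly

1

The marked gap is the direct object of "photographed".
Its filler is the fronted wh-phrase "what", at word 1.
(The other dependency links word 4 to a gap after word 5.)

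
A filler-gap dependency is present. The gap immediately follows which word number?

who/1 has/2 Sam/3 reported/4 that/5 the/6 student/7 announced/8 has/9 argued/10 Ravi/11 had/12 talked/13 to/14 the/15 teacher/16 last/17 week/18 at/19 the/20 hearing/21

8

The displaced element is "who" (word 1).
It is linked across 2 clause boundaries (that → Ø).
It functions as the subject of "argued", so the gap sits immediately after word 8 ("announced").
Base order: Sam has reported that the student announced that who has argued Ravi had talked to the teacher last week at the hearing.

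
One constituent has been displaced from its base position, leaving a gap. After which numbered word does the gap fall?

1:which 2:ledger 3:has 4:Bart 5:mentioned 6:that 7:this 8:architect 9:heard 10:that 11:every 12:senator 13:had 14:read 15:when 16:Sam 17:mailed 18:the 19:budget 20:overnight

The displaced element is "which ledger" (word 2).
It is linked across 2 clause boundaries (that → that).
It functions as the direct object of "read", so the gap sits immediately after word 14 ("read").
Base order: Bart has mentioned that this architect heard that every senator had read which ledger when Sam mailed the budget overnight.

14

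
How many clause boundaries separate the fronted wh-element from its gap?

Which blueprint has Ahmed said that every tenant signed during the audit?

"which blueprint" is extracted from the object of "signed".
Boundaries crossed, outermost first: [that] — 1 in total.

1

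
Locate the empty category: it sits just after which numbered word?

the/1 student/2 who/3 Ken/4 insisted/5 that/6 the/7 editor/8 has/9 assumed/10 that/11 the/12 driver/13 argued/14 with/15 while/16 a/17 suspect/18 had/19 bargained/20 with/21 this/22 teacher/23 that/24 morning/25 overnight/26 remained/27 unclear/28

The displaced element is "the student" (word 2).
It is linked across 2 clause boundaries (that → that).
It functions as the object of the preposition "with" of "argued", so the gap sits immediately after word 15 ("with").
Base order: Ken insisted that the editor has assumed that the driver argued with the student while a suspect had bargained with this teacher that morning overnight.

15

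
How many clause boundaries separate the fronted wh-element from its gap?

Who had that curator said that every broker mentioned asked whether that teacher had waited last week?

2

"who" is extracted from the subject of "asked".
Boundaries crossed, outermost first: [that], [Ø] — 2 in total.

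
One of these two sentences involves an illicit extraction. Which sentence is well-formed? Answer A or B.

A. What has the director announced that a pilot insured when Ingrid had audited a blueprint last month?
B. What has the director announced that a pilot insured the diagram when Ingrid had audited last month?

A

In B, the wh-phrase is extracted from inside an adjunct island (introduced by "when"), which blocks movement.
In A, the extraction path crosses only that-complement boundaries, which are transparent.
So A is grammatical.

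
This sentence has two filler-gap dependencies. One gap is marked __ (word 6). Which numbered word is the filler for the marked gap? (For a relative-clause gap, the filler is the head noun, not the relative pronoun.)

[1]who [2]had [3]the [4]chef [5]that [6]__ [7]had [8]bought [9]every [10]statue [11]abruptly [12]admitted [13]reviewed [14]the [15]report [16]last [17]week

The marked gap is inside the relative clause, the subject of "bought".
Its filler is the head noun "chef" (via "that"), at word 4.
(The other dependency links word 1 to a gap after word 12.)

4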